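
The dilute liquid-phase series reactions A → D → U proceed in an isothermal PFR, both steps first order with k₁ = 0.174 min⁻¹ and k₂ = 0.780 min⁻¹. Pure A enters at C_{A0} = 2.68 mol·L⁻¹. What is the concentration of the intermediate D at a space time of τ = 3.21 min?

The intermediate concentration in a first-order A→B→C sequence is C_D = k₁C_{A0}(e^(−k₁τ) − e^(−k₂τ))/(k₂−k₁).
e^(−k₁τ) = e^(−0.174×3.21) = e^(−0.5585) = 0.5720; e^(−k₂τ) = e^(−2.504) = 0.08177.
C_D = 0.174×2.68/(0.780−0.174) × (0.5720−0.08177) = 0.7695×0.4903 = 0.3773 mol·L⁻¹.

0.377 mol·L⁻¹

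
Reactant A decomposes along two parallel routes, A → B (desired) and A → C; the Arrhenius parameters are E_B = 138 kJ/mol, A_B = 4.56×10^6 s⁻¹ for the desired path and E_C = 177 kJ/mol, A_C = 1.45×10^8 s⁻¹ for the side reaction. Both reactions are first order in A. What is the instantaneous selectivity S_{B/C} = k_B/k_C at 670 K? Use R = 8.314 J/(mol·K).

34.5

k_B/k_C = (A_B/A_C)·exp[−(E_B−E_C)/(RT)] = (A_B/A_C)·exp[(E_C−E_B)/(RT)].
(E_C−E_B)/(RT) = (177−138)×10³/(8.314×670) = 39000/5570 = 7.001.
k_B/k_C = (4.56×10^6/1.45×10^8)·exp(7.001) = 0.03145 × 1098 = 34.5.
Since E_B < E_C, lowering the temperature improves selectivity toward B.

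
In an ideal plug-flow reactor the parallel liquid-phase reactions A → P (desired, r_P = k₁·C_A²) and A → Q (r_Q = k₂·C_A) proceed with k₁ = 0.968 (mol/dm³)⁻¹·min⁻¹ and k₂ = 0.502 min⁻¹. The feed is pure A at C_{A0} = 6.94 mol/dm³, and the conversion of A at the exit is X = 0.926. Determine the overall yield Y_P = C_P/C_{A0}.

0.778

C_A = C_{A0}(1−X) = 0.5136 mol/dm³.
Along a PFR/batch, dC_Q/dC_A = −r_Q/(r_P+r_Q) = −k₂/(k₂+k₁·C_A).
Integrating from C_{A0} to C_A: C_Q = (0.502/0.968)·ln[(0.502+0.968·6.94)/(0.502+0.968·0.514)] = 0.5186·ln(7.220/0.9991) = 1.026 mol/dm³.
Then C_P = (C_{A0}−C_A) − C_Q = 6.426 − 1.026 = 5.401 mol/dm³.
Y_P = C_P/C_{A0} = 5.401/6.94 = 0.778.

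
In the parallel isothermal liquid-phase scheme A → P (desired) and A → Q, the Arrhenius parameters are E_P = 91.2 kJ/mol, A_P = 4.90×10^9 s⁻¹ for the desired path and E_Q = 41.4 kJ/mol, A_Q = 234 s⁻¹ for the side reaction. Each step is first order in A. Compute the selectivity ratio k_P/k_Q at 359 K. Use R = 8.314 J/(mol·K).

1.19

Since both paths have the same order in A, the concentration cancels and S_{P/Q} = k_P/k_Q = (A_P/A_Q)·exp[(E_Q−E_P)/(RT)].
(E_Q−E_P)/(RT) = (41.4−91.2)×10³/(8.314×359) = -49800/2985 = -16.68.
k_P/k_Q = (4.90×10^9/234)·exp(-16.68) = 2.094×10^7 × 5.673×10^-8 = 1.19.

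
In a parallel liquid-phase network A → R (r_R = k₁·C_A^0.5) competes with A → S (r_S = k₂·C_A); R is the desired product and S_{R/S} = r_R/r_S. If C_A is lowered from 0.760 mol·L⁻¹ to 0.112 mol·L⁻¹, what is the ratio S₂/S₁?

2.60

S_{R/S} = (k₁/k₂)·C_A^-0.5, so S₂/S₁ = (C_{A,2}/C_{A,1})^-0.5.
= (0.112/0.760)^(-0.5) = (0.1474)^(-0.5) = 2.60.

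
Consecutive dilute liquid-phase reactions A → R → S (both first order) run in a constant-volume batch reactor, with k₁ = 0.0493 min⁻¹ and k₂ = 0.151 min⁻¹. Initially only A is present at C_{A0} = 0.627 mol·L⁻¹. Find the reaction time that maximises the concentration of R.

11.0 min

For first-order series the maximum of C_R occurs at t_opt = ln(k₂/k₁)/(k₂−k₁).
= ln(0.151/0.0493)/(0.151−0.0493) = ln(3.063)/0.1017 = 1.119/0.1017 = 11.0 min.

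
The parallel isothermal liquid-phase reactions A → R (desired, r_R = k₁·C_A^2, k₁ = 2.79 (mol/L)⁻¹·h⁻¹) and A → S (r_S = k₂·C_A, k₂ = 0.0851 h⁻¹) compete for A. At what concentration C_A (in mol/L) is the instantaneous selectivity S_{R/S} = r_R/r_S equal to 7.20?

S_{R/S} = (k₁/k₂)·C_A ⇒ C_A = S·k₂/k₁.
= 7.20×0.0851/2.79 = 0.220 mol/L.

0.220 mol/L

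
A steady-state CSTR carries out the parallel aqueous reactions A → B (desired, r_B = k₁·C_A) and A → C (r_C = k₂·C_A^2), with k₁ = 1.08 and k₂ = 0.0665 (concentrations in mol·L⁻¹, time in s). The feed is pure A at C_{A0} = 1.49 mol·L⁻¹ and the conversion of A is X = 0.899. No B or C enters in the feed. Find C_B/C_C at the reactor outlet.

Exit C_A = C_{A0}(1−X) = 1.49×0.101 = 0.1505 mol·L⁻¹.
Rates in a CSTR are evaluated at the outlet concentration: r_B = 1.08×0.1505 = 0.1625, r_C = 0.0665×0.1505^2 = 0.001506.
Overall selectivity = C_B/C_C = r_Bτ/(r_Cτ) = r_B/r_C = 108.

108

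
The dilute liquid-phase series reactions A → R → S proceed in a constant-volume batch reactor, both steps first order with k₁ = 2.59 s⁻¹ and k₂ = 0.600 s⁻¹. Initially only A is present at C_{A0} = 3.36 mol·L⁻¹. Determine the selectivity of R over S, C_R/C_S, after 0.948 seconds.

For first-order series with pure A initially, C_R(t) = k₁C_{A0}/(k₂−k₁)·(e^(−k₁t) − e^(−k₂t)).
e^(−k₁t) = e^(−2.59×0.948) = e^(−2.455) = 0.08584; e^(−k₂t) = e^(−0.5688) = 0.5662.
C_R = 2.59×3.36/(0.600−2.59) × (0.08584−0.5662) = (-4.373)×(-0.4804) = 2.101 mol·L⁻¹.
C_A = C_{A0}e^(−k₁t) = 0.2884 mol·L⁻¹, so C_S = C_{A0}−C_A−C_R = 0.9709 mol·L⁻¹; C_R/C_S = 2.16.

2.16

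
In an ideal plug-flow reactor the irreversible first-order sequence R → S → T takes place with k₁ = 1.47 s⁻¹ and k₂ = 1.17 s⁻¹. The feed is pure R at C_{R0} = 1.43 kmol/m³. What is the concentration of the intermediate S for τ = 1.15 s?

The intermediate concentration in a first-order A→B→C sequence is C_S = k₁C_{R0}(e^(−k₁τ) − e^(−k₂τ))/(k₂−k₁).
e^(−k₁τ) = e^(−1.47×1.15) = e^(−1.690) = 0.1844; e^(−k₂τ) = e^(−1.345) = 0.2604.
C_S = 1.47×1.43/(1.17−1.47) × (0.1844−0.2604) = (-7.007)×(-0.07598) = 0.5324 kmol/m³.

0.532 kmol/m³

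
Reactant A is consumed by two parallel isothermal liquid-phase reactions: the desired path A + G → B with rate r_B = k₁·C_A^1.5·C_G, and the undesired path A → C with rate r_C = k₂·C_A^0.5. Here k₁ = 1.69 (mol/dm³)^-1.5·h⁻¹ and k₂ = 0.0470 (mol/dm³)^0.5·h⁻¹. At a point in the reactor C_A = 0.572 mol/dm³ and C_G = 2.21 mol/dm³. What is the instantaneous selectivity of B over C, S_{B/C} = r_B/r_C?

45.5

S_{B/C} = r_B/r_C = (k₁·C_A^1.5·C_G)/(k₂·C_A^0.5) = (k₁/k₂)·C_A·C_G.
= (1.69×0.5720^1.5×2.210) / (0.0470×0.5720^0.5) = 1.616/0.03555 = 45.5.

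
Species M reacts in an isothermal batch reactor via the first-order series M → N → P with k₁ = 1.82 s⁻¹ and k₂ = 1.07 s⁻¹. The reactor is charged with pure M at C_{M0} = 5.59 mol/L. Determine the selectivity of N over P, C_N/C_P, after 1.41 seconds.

0.612

The intermediate concentration in a first-order A→B→C sequence is C_N = k₁C_{M0}(e^(−k₁t) − e^(−k₂t))/(k₂−k₁).
e^(−k₁t) = e^(−1.82×1.41) = e^(−2.566) = 0.07683; e^(−k₂t) = e^(−1.509) = 0.2212.
C_N = 1.82×5.59/(1.07−1.82) × (0.07683−0.2212) = (-13.57)×(-0.1444) = 1.958 mol/L.
C_M = C_{M0}e^(−k₁t) = 0.4295 mol/L, so C_P = C_{M0}−C_M−C_N = 3.202 mol/L; C_N/C_P = 0.612.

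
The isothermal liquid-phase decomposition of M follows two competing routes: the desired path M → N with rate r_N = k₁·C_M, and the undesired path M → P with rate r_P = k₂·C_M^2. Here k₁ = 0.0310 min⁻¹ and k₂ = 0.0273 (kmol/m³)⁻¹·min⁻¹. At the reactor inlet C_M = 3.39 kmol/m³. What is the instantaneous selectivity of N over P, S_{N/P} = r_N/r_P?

0.335

S_{N/P} = r_N/r_P = (k₁·C_M)/(k₂·C_M^2) = (k₁/k₂)·C_M⁻¹.
= (0.0310×3.390) / (0.0273×3.390^2) = 0.1051/0.3137 = 0.335.
The undesired path is higher order in M, so low C_M (CSTR or dilute feed) favours N.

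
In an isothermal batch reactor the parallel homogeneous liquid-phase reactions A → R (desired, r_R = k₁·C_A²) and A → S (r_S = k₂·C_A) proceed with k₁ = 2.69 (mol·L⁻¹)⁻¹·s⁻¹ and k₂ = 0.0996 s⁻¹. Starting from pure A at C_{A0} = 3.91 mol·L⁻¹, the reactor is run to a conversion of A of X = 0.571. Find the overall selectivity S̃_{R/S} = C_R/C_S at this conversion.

71.3

C_A = C_{A0}(1−X) = 1.677 mol·L⁻¹.
Along a PFR/batch, dC_S/dC_A = −r_S/(r_R+r_S) = −k₂/(k₂+k₁·C_A).
Integrating from C_{A0} to C_A: C_S = (0.0996/2.69)·ln[(0.0996+2.69·3.91)/(0.0996+2.69·1.68)] = 0.03703·ln(10.62/4.612) = 0.03088 mol·L⁻¹.
Then C_R = (C_{A0}−C_A) − C_S = 2.233 − 0.03088 = 2.202 mol·L⁻¹.
S̃_{R/S} = C_R/C_S = 2.202/0.03088 = 71.3.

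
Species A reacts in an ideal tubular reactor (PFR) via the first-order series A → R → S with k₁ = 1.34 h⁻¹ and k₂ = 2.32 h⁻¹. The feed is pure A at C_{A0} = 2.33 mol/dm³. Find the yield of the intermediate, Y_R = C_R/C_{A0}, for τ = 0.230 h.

For first-order series with pure A initially, C_R(τ) = k₁C_{A0}/(k₂−k₁)·(e^(−k₁τ) − e^(−k₂τ)).
e^(−k₁τ) = e^(−1.34×0.230) = e^(−0.3082) = 0.7348; e^(−k₂τ) = e^(−0.5336) = 0.5865.
C_R = 1.34×2.33/(2.32−1.34) × (0.7348−0.5865) = 3.186×0.1483 = 0.4724 mol/dm³.
Y_R = C_R/C_{A0} = 0.4724/2.33 = 0.203.

0.203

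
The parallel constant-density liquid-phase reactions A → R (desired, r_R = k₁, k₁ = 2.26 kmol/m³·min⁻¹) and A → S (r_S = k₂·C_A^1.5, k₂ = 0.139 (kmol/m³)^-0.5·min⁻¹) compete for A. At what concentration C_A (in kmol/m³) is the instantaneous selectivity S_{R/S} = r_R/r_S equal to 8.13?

S_{R/S} = (k₁/k₂)·C_A^-1.5 ⇒ C_A = (S·k₂/k₁)^(1/(-1.5)).
= (8.13×0.139/2.26)^(-0.6667) = (0.5000)^(-0.6667) = 1.59 kmol/m³.

1.59 kmol/m³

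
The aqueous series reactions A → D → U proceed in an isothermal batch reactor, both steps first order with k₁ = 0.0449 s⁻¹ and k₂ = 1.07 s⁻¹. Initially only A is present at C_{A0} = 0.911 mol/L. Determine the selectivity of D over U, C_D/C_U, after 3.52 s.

0.331

The intermediate concentration in a first-order A→B→C sequence is C_D = k₁C_{A0}(e^(−k₁t) − e^(−k₂t))/(k₂−k₁).
e^(−k₁t) = e^(−0.0449×3.52) = e^(−0.1580) = 0.8538; e^(−k₂t) = e^(−3.766) = 0.02314.
C_D = 0.0449×0.911/(1.07−0.0449) × (0.8538−0.02314) = 0.03990×0.8307 = 0.03315 mol/L.
C_A = C_{A0}e^(−k₁t) = 0.7778 mol/L, so C_U = C_{A0}−C_A−C_D = 0.1000 mol/L; C_D/C_U = 0.331.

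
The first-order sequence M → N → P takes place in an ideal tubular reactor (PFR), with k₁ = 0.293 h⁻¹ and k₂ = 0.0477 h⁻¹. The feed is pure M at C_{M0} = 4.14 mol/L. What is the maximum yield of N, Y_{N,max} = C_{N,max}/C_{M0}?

0.703

Evaluating C_N at τ_opt = ln(k₂/k₁)/(k₂−k₁) gives C_{N,max}/C_{M0} = (k₁/k₂)^[k₂/(k₂−k₁)].
= (0.293/0.0477)^(0.0477/(0.0477−0.293)) = (6.143)^(-0.1945) = 0.7026.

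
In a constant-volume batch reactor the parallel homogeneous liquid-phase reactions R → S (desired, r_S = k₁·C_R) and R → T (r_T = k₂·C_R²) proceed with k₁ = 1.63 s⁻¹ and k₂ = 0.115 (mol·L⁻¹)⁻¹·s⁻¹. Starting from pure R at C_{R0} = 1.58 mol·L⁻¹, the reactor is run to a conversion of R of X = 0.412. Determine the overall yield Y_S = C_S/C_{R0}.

C_R = C_{R0}(1−X) = 0.9290 mol·L⁻¹.
Along a PFR/batch, dC_S/dC_R = −r_S/(r_S+r_T) = −k₁/(k₁+k₂·C_R).
Integrating from C_{R0} to C_R: C_S = (1.63/0.115)·ln[(1.63+0.115·1.58)/(1.63+0.115·0.929)] = 14.17·ln(1.812/1.737) = 0.5981 mol·L⁻¹.
Y_S = C_S/C_{R0} = 0.5981/1.58 = 0.379.

0.379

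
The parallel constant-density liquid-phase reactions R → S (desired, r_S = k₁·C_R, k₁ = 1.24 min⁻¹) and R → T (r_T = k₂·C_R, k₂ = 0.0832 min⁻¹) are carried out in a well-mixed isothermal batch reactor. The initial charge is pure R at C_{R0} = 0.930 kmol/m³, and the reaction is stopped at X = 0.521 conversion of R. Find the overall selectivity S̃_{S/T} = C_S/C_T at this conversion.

C_R = C_{R0}(1−X) = 0.4455 kmol/m³.
Both paths are first order in R, so the instantaneous fraction to S is constant: dC_S/d(−C_R) = k₁/(k₁+k₂) = 0.9371.
C_S = 0.9371·(C_{R0}−C_R) = 0.9371×0.4845 = 0.454 kmol/m³.
C_T = (C_{R0}−C_R)−C_S = 0.03047 kmol/m³; S̃_{S/T} = 0.4541/0.03047 = 14.9.

14.9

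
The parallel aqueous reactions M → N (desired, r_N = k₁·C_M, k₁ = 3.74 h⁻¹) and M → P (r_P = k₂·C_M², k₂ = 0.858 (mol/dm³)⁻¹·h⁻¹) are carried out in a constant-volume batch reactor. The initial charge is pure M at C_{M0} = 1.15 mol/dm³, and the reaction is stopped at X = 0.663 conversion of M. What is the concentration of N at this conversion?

C_M = C_{M0}(1−X) = 0.3875 mol/dm³.
Along a PFR/batch, dC_N/dC_M = −r_N/(r_N+r_P) = −k₁/(k₁+k₂·C_M).
Integrating from C_{M0} to C_M: C_N = (3.74/0.858)·ln[(3.74+0.858·1.15)/(3.74+0.858·0.388)] = 4.359·ln(4.727/4.073) = 0.6493 mol/dm³.

0.649 mol/dm³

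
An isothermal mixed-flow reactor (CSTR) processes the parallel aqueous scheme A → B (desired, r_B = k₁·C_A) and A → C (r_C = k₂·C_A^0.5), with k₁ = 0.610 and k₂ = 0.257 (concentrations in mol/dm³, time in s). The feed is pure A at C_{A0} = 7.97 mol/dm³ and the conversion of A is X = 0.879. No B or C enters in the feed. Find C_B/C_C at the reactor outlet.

2.33

Exit C_A = C_{A0}(1−X) = 7.97×0.121 = 0.9644 mol/dm³.
Rates in a CSTR are evaluated at the outlet concentration: r_B = 0.610×0.9644 = 0.5883, r_C = 0.257×0.9644^0.5 = 0.2524.
Overall selectivity = C_B/C_C = r_Bτ/(r_Cτ) = r_B/r_C = 2.33.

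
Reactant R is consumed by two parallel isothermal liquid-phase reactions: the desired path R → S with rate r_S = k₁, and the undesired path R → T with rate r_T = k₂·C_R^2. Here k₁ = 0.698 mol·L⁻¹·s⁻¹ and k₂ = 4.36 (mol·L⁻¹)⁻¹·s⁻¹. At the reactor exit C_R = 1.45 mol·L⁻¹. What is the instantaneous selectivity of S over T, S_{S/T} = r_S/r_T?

S_{S/T} = r_S/r_T = (k₁)/(k₂·C_R^2) = (k₁/k₂)·C_R^-2.
= (0.698) / (4.36×1.450^2) = 0.6980/9.167 = 0.0761.
The undesired path is higher order in R, so low C_R (CSTR or dilute feed) favours S.

0.0761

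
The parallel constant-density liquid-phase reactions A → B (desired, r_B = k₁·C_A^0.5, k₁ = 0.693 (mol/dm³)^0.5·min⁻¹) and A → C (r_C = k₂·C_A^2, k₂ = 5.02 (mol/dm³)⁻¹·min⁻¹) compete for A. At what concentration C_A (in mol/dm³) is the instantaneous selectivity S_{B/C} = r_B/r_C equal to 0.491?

0.429 mol/dm³

S_{B/C} = (k₁/k₂)·C_A^-1.5 ⇒ C_A = (S·k₂/k₁)^(1/(-1.5)).
= (0.491×5.02/0.693)^(-0.6667) = (3.557)^(-0.6667) = 0.429 mol/dm³.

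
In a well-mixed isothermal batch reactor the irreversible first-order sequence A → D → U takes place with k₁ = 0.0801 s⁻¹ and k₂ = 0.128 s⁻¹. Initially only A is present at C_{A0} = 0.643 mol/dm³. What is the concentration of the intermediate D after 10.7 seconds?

0.183 mol/dm³

For first-order series with pure A initially, C_D(t) = k₁C_{A0}/(k₂−k₁)·(e^(−k₁t) − e^(−k₂t)).
e^(−k₁t) = e^(−0.0801×10.7) = e^(−0.8571) = 0.4244; e^(−k₂t) = e^(−1.370) = 0.2542.
C_D = 0.0801×0.643/(0.128−0.0801) × (0.4244−0.2542) = 1.075×0.1702 = 0.1830 mol/dm³.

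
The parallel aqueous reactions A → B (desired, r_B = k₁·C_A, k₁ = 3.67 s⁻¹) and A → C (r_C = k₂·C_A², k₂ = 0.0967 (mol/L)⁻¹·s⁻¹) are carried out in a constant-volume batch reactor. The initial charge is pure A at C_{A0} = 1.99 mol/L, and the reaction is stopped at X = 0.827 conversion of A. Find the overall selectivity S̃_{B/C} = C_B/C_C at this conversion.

C_A = C_{A0}(1−X) = 0.3443 mol/L.
Along a PFR/batch, dC_B/dC_A = −r_B/(r_B+r_C) = −k₁/(k₁+k₂·C_A).
Integrating from C_{A0} to C_A: C_B = (3.67/0.0967)·ln[(3.67+0.0967·1.99)/(3.67+0.0967·0.344)] = 37.95·ln(3.862/3.703) = 1.597 mol/L.
C_C = (C_{A0}−C_A)−C_B = 0.04886 mol/L; S̃_{B/C} = 1.597/0.04886 = 32.7.

32.7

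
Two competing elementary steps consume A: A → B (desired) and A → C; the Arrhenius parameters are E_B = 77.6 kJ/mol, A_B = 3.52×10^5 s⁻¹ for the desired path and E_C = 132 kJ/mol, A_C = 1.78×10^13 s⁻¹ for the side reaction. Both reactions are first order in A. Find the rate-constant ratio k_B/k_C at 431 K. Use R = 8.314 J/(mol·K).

0.0775

With equal orders, S_{B/C} = k_B/k_C = (A_B/A_C)·exp[(E_C−E_B)/(RT)].
(E_C−E_B)/(RT) = (132−77.6)×10³/(8.314×431) = 54400/3583 = 15.18.
k_B/k_C = (3.52×10^5/1.78×10^13)·exp(15.18) = 1.978×10^-8 × 3.919×10^6 = 0.0775.
Since E_B < E_C, lowering the temperature improves selectivity toward B.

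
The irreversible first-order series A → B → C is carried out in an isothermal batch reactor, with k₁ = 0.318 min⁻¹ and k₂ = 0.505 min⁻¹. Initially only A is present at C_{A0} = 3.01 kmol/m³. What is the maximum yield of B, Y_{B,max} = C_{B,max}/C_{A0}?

0.287

For a first-order series the maximum intermediate yield is C_{B,max}/C_{A0} = (k₁/k₂)^[k₂/(k₂−k₁)].
= (0.318/0.505)^(0.505/(0.505−0.318)) = (0.6297)^(2.701) = 0.2868.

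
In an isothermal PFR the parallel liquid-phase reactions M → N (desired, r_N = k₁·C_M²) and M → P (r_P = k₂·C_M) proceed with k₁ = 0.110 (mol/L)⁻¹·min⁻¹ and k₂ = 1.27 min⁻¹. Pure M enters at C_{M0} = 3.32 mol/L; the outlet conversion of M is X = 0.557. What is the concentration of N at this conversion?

0.315 mol/L

C_M = C_{M0}(1−X) = 1.471 mol/L.
Along a PFR/batch, dC_P/dC_M = −r_P/(r_N+r_P) = −k₂/(k₂+k₁·C_M).
Integrating from C_{M0} to C_M: C_P = (1.27/0.110)·ln[(1.27+0.110·3.32)/(1.27+0.110·1.47)] = 11.55·ln(1.635/1.432) = 1.534 mol/L.
Then C_N = (C_{M0}−C_M) − C_P = 1.849 − 1.534 = 0.3155 mol/L.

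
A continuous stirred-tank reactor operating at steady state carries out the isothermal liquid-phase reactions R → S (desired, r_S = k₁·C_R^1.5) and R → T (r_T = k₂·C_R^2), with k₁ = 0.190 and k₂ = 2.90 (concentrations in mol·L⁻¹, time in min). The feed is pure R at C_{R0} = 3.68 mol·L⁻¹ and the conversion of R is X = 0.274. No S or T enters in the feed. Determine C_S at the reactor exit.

0.0389 mol·L⁻¹

Exit C_R = C_{R0}(1−X) = 3.68×0.726 = 2.672 mol·L⁻¹.
In a CSTR the entire volume is at exit conditions, so r_S = 0.190×2.672^1.5 = 0.8297 and r_T = 2.90×2.672^2 = 20.70.
Fraction of consumed R going to S: r_S/(r_S+r_T) = 0.03854.
C_S = 0.03854·C_{R0}·X = 0.03854×3.68×0.274 = 0.0389 mol·L⁻¹.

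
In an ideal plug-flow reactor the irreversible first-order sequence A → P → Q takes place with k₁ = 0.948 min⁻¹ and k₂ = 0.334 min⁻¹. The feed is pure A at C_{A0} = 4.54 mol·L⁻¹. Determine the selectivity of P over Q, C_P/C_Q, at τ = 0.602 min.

8.74

Solving the coupled first-order balances gives C_P(τ) = [k₁/(k₂−k₁)]·C_{A0}·(e^(−k₁τ) − e^(−k₂τ)).
e^(−k₁τ) = e^(−0.948×0.602) = e^(−0.5707) = 0.5651; e^(−k₂τ) = e^(−0.2011) = 0.8179.
C_P = 0.948×4.54/(0.334−0.948) × (0.5651−0.8179) = (-7.010)×(-0.2527) = 1.772 mol·L⁻¹.
C_A = C_{A0}e^(−k₁τ) = 2.566 mol·L⁻¹, so C_Q = C_{A0}−C_A−C_P = 0.2028 mol·L⁻¹; C_P/C_Q = 8.74.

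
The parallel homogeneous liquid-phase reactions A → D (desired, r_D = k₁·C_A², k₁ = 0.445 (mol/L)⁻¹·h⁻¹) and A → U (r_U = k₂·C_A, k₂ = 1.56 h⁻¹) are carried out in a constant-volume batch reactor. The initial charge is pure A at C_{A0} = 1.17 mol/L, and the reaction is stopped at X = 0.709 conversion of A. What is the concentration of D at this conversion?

C_A = C_{A0}(1−X) = 0.3405 mol/L.
Along a PFR/batch, dC_U/dC_A = −r_U/(r_D+r_U) = −k₂/(k₂+k₁·C_A).
Integrating from C_{A0} to C_A: C_U = (1.56/0.445)·ln[(1.56+0.445·1.17)/(1.56+0.445·0.340)] = 3.506·ln(2.081/1.712) = 0.6847 mol/L.
Then C_D = (C_{A0}−C_A) − C_U = 0.8295 − 0.6847 = 0.1449 mol/L.

0.145 mol/L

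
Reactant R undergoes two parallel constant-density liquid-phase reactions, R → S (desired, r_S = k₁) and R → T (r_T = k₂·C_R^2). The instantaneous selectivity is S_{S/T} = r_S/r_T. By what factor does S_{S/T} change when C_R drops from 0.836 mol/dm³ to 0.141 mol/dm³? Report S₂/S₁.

35.2

S_{S/T} = (k₁/k₂)·C_R^-2, so S₂/S₁ = (C_{R,2}/C_{R,1})^-2.
= (0.141/0.836)^(-2) = (0.1687)^(-2) = 35.2.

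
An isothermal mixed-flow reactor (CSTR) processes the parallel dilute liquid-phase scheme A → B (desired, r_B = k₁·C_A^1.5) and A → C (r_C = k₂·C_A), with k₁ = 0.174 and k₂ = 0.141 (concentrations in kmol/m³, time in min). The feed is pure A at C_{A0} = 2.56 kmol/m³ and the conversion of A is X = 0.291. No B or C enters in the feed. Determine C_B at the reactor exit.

Exit C_A = C_{A0}(1−X) = 2.56×0.709 = 1.815 kmol/m³.
Rates in a CSTR are evaluated at the outlet concentration: r_B = 0.174×1.815^1.5 = 0.4255, r_C = 0.141×1.815 = 0.2559.
Fraction of consumed A going to B: r_B/(r_B+r_C) = 0.6244.
C_B = 0.6244·C_{A0}·X = 0.6244×2.56×0.291 = 0.465 kmol/m³.

0.465 kmol/m³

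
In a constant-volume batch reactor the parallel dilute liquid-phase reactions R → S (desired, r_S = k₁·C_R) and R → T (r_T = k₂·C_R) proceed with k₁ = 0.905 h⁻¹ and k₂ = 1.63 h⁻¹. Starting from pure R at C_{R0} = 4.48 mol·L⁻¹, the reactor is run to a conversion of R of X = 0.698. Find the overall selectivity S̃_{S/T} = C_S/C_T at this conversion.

C_R = C_{R0}(1−X) = 1.353 mol·L⁻¹.
Both paths are first order in R, so the instantaneous fraction to S is constant: dC_S/d(−C_R) = k₁/(k₁+k₂) = 0.3570.
C_S = 0.3570·(C_{R0}−C_R) = 0.3570×3.127 = 1.12 mol·L⁻¹.
C_T = (C_{R0}−C_R)−C_S = 2.011 mol·L⁻¹; S̃_{S/T} = 1.116/2.011 = 0.555.

0.555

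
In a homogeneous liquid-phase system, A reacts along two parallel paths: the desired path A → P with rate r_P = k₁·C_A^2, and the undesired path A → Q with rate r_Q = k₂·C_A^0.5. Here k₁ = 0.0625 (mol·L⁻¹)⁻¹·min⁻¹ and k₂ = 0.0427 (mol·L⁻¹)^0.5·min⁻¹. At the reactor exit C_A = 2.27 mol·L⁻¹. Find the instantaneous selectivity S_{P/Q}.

5.01

S_{P/Q} = r_P/r_Q = (k₁·C_A^2)/(k₂·C_A^0.5) = (k₁/k₂)·C_A^1.5.
= (0.0625×2.270^2) / (0.0427×2.270^0.5) = 0.3221/0.06433 = 5.01.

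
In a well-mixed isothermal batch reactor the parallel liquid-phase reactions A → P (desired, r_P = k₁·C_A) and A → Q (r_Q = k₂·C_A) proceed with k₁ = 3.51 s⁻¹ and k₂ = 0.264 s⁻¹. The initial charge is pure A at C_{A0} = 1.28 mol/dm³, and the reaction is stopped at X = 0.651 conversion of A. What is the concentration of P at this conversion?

0.775 mol/dm³

C_A = C_{A0}(1−X) = 0.4467 mol/dm³.
Both paths are first order in A, so the instantaneous fraction to P is constant: dC_P/d(−C_A) = k₁/(k₁+k₂) = 0.9300.
C_P = 0.9300·(C_{A0}−C_A) = 0.9300×0.8333 = 0.775 mol/dm³.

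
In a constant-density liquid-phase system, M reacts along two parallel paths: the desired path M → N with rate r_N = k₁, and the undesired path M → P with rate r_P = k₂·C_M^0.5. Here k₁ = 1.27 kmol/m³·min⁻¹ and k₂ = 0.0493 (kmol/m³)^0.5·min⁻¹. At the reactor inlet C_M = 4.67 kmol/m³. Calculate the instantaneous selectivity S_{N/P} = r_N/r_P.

S_{N/P} = r_N/r_P = (k₁)/(k₂·C_M^0.5) = (k₁/k₂)·C_M^-0.5.
= (1.27) / (0.0493×4.670^0.5) = 1.270/0.1065 = 11.9.
The undesired path is higher order in M, so low C_M (CSTR or dilute feed) favours N.

11.9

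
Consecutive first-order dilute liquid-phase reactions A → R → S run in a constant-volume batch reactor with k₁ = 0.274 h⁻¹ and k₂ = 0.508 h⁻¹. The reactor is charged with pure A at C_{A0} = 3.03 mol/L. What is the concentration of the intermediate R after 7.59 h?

The intermediate concentration in a first-order A→B→C sequence is C_R = k₁C_{A0}(e^(−k₁t) − e^(−k₂t))/(k₂−k₁).
e^(−k₁t) = e^(−0.274×7.59) = e^(−2.080) = 0.1250; e^(−k₂t) = e^(−3.856) = 0.02116.
C_R = 0.274×3.03/(0.508−0.274) × (0.1250−0.02116) = 3.548×0.1038 = 0.3683 mol/L.

0.368 mol/L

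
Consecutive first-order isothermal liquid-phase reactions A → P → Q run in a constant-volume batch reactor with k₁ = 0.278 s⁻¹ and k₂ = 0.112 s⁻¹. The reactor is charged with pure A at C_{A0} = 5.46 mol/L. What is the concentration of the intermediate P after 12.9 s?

Solving the coupled first-order balances gives C_P(t) = [k₁/(k₂−k₁)]·C_{A0}·(e^(−k₁t) − e^(−k₂t)).
e^(−k₁t) = e^(−0.278×12.9) = e^(−3.586) = 0.02770; e^(−k₂t) = e^(−1.445) = 0.2358.
C_P = 0.278×5.46/(0.112−0.278) × (0.02770−0.2358) = (-9.144)×(-0.2081) = 1.903 mol/L.

1.90 mol/L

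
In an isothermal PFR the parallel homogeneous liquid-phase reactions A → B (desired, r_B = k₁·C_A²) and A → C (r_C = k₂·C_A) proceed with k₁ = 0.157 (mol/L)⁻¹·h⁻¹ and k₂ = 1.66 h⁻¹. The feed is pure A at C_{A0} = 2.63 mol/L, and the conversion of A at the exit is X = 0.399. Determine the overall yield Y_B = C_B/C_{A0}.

C_A = C_{A0}(1−X) = 1.581 mol/L.
Along a PFR/batch, dC_C/dC_A = −r_C/(r_B+r_C) = −k₂/(k₂+k₁·C_A).
Integrating from C_{A0} to C_A: C_C = (1.66/0.157)·ln[(1.66+0.157·2.63)/(1.66+0.157·1.58)] = 10.57·ln(2.073/1.908) = 0.8756 mol/L.
Then C_B = (C_{A0}−C_A) − C_C = 1.049 − 0.8756 = 0.1738 mol/L.
Y_B = C_B/C_{A0} = 0.1738/2.63 = 0.0661.

0.0661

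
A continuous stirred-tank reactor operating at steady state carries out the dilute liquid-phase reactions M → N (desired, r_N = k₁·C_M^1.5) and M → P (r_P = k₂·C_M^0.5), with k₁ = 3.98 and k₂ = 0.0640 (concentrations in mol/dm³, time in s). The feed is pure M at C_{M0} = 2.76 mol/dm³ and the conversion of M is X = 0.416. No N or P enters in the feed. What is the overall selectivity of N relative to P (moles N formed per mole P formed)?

Exit C_M = C_{M0}(1−X) = 2.76×0.584 = 1.612 mol/dm³.
Rates in a CSTR are evaluated at the outlet concentration: r_N = 3.98×1.612^1.5 = 8.145, r_P = 0.0640×1.612^0.5 = 0.08125.
Overall selectivity = C_N/C_P = r_Nτ/(r_Pτ) = r_N/r_P = 100.

100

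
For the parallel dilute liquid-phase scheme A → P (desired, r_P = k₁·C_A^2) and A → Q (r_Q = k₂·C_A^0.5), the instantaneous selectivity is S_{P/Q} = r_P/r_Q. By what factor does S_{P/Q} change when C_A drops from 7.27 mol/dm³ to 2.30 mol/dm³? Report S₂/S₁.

0.178

S_{P/Q} = (k₁/k₂)·C_A^1.5, so S₂/S₁ = (C_{A,2}/C_{A,1})^1.5.
= (2.30/7.27)^1.5 = (0.3164)^1.5 = 0.178.
Selectivity toward P falls as C_A falls — high-concentration operation is favoured.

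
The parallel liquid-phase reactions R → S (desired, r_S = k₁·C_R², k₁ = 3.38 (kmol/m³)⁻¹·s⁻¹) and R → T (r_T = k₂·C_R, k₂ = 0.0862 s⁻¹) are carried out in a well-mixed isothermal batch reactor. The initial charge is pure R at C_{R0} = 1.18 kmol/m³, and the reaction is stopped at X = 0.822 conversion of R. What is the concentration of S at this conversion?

C_R = C_{R0}(1−X) = 0.2100 kmol/m³.
Along a PFR/batch, dC_T/dC_R = −r_T/(r_S+r_T) = −k₂/(k₂+k₁·C_R).
Integrating from C_{R0} to C_R: C_T = (0.0862/3.38)·ln[(0.0862+3.38·1.18)/(0.0862+3.38·0.210)] = 0.02550·ln(4.075/0.7961) = 0.04164 kmol/m³.
Then C_S = (C_{R0}−C_R) − C_T = 0.9700 − 0.04164 = 0.9283 kmol/m³.

0.928 kmol/m³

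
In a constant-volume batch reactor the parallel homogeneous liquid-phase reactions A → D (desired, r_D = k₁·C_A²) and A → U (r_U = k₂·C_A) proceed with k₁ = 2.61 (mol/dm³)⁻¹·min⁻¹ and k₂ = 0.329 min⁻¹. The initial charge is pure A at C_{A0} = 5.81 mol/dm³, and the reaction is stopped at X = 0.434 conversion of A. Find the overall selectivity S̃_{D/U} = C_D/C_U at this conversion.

C_A = C_{A0}(1−X) = 3.288 mol/dm³.
Along a PFR/batch, dC_U/dC_A = −r_U/(r_D+r_U) = −k₂/(k₂+k₁·C_A).
Integrating from C_{A0} to C_A: C_U = (0.329/2.61)·ln[(0.329+2.61·5.81)/(0.329+2.61·3.29)] = 0.1261·ln(15.49/8.912) = 0.06971 mol/dm³.
Then C_D = (C_{A0}−C_A) − C_U = 2.522 − 0.06971 = 2.452 mol/dm³.
S̃_{D/U} = C_D/C_U = 2.452/0.06971 = 35.2.

35.2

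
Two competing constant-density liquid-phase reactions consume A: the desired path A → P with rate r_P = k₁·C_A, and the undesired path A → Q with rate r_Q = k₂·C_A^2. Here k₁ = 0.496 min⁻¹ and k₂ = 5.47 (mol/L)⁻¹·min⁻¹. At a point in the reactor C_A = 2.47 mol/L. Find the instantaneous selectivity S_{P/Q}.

0.0367

S_{P/Q} = r_P/r_Q = (k₁·C_A)/(k₂·C_A^2) = (k₁/k₂)·C_A⁻¹.
= (0.496×2.470) / (5.47×2.470^2) = 1.225/33.37 = 0.0367.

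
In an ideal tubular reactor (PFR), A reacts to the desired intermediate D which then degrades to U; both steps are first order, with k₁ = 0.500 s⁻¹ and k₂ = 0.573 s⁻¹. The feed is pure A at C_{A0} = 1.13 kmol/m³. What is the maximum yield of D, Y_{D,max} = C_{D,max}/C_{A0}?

0.343

Evaluating C_D at τ_opt = ln(k₂/k₁)/(k₂−k₁) gives C_{D,max}/C_{A0} = (k₁/k₂)^[k₂/(k₂−k₁)].
= (0.500/0.573)^(0.573/(0.573−0.500)) = (0.8726)^(7.849) = 0.3431.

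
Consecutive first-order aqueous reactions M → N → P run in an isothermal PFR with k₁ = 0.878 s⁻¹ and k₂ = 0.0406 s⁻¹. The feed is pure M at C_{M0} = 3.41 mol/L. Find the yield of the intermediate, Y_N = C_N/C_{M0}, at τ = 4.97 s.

For first-order series with pure M initially, C_N(τ) = k₁C_{M0}/(k₂−k₁)·(e^(−k₁τ) − e^(−k₂τ)).
e^(−k₁τ) = e^(−0.878×4.97) = e^(−4.364) = 0.01273; e^(−k₂τ) = e^(−0.2018) = 0.8173.
C_N = 0.878×3.41/(0.0406−0.878) × (0.01273−0.8173) = (-3.575)×(-0.8045) = 2.876 mol/L.
Y_N = C_N/C_{M0} = 2.876/3.41 = 0.844.

0.844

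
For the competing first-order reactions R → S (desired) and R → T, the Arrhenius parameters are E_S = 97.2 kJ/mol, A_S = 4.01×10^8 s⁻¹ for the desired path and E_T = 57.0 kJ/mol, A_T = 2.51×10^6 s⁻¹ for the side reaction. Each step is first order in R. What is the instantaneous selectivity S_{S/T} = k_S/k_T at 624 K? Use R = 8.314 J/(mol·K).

0.0689

With equal orders, S_{S/T} = k_S/k_T = (A_S/A_T)·exp[(E_T−E_S)/(RT)].
(E_T−E_S)/(RT) = (57.0−97.2)×10³/(8.314×624) = -40200/5188 = -7.749.
k_S/k_T = (4.01×10^8/2.51×10^6)·exp(-7.749) = 159.8 × 4.313×10^-4 = 0.0689.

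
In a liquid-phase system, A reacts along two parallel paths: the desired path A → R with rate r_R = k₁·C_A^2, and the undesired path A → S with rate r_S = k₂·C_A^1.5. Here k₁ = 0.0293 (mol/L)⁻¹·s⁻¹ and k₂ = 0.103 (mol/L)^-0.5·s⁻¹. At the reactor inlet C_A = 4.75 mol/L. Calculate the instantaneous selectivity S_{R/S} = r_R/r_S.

S_{R/S} = r_R/r_S = (k₁·C_A^2)/(k₂·C_A^1.5) = (k₁/k₂)·C_A^0.5.
= (0.0293×4.750^2) / (0.103×4.750^1.5) = 0.6611/1.066 = 0.620.
Since the desired path is higher order in A, keeping C_A high (PFR or concentrated feed) favours R.

0.620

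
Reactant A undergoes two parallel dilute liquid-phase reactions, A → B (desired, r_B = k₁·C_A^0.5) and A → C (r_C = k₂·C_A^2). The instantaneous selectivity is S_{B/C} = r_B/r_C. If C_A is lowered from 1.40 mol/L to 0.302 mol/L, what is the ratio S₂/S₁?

9.98

S_{B/C} = (k₁/k₂)·C_A^-1.5, so S₂/S₁ = (C_{A,2}/C_{A,1})^-1.5.
= (0.302/1.40)^(-1.5) = (0.2157)^(-1.5) = 9.98.
Selectivity toward B rises as C_A falls — low-concentration operation is favoured.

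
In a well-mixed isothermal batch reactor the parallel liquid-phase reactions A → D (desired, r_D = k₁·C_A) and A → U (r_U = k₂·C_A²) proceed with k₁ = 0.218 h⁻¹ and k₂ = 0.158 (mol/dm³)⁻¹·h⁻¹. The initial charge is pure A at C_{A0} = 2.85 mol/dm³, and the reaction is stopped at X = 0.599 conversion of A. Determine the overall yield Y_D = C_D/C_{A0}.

C_A = C_{A0}(1−X) = 1.143 mol/dm³.
Along a PFR/batch, dC_D/dC_A = −r_D/(r_D+r_U) = −k₁/(k₁+k₂·C_A).
Integrating from C_{A0} to C_A: C_D = (0.218/0.158)·ln[(0.218+0.158·2.85)/(0.218+0.158·1.14)] = 1.380·ln(0.6683/0.3986) = 0.7131 mol/dm³.
Y_D = C_D/C_{A0} = 0.7131/2.85 = 0.250.

0.250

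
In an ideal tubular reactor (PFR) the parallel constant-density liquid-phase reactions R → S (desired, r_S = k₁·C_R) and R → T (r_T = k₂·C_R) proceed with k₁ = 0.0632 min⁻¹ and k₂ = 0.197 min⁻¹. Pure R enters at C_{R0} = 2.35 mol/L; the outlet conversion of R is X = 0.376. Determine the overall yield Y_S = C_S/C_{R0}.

0.0913

C_R = C_{R0}(1−X) = 1.466 mol/L.
Both paths are first order in R, so the instantaneous fraction to S is constant: dC_S/d(−C_R) = k₁/(k₁+k₂) = 0.2429.
C_S = 0.2429·(C_{R0}−C_R) = 0.2429×0.8836 = 0.215 mol/L.
Y_S = C_S/C_{R0} = 0.2146/2.35 = 0.0913.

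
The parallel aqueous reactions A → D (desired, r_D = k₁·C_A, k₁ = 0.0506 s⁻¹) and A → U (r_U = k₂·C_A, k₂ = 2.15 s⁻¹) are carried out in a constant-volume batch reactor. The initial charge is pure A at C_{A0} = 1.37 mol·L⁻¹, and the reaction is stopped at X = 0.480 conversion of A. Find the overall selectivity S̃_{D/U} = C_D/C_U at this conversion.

0.0235

C_A = C_{A0}(1−X) = 0.7124 mol·L⁻¹.
Both paths are first order in A, so the instantaneous fraction to D is constant: dC_D/d(−C_A) = k₁/(k₁+k₂) = 0.02299.
C_D = 0.02299·(C_{A0}−C_A) = 0.02299×0.6576 = 0.0151 mol·L⁻¹.
C_U = (C_{A0}−C_A)−C_D = 0.6425 mol·L⁻¹; S̃_{D/U} = 0.01512/0.6425 = 0.0235.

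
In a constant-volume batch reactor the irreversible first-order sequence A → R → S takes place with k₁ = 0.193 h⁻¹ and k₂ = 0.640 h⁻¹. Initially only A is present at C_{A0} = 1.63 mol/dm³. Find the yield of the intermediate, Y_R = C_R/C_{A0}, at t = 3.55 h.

0.173

Solving the coupled first-order balances gives C_R(t) = [k₁/(k₂−k₁)]·C_{A0}·(e^(−k₁t) − e^(−k₂t)).
e^(−k₁t) = e^(−0.193×3.55) = e^(−0.6852) = 0.5040; e^(−k₂t) = e^(−2.272) = 0.1031.
C_R = 0.193×1.63/(0.640−0.193) × (0.5040−0.1031) = 0.7038×0.4009 = 0.2822 mol/dm³.
Y_R = C_R/C_{A0} = 0.2822/1.63 = 0.173.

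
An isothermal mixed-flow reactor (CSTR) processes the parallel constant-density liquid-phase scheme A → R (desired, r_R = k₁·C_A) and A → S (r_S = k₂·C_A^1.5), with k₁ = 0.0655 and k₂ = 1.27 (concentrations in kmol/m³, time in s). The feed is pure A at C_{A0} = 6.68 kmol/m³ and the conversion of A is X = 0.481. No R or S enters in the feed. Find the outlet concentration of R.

Exit C_A = C_{A0}(1−X) = 6.68×0.519 = 3.467 kmol/m³.
A CSTR operates uniformly at the exit composition, giving r_R = 0.2271 and r_S = 8.198 (each k·C_A^n at C_A = 3.467).
Fraction of consumed A going to R: r_R/(r_R+r_S) = 0.02695.
C_R = 0.02695·C_{A0}·X = 0.02695×6.68×0.481 = 0.0866 kmol/m³.

0.0866 kmol/m³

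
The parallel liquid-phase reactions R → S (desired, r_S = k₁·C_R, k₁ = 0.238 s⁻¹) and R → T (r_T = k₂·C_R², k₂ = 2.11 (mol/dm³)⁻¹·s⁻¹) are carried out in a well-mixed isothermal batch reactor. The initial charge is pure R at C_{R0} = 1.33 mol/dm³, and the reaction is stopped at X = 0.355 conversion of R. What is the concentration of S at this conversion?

C_R = C_{R0}(1−X) = 0.8579 mol/dm³.
Along a PFR/batch, dC_S/dC_R = −r_S/(r_S+r_T) = −k₁/(k₁+k₂·C_R).
Integrating from C_{R0} to C_R: C_S = (0.238/2.11)·ln[(0.238+2.11·1.33)/(0.238+2.11·0.858)] = 0.1128·ln(3.044/2.048) = 0.04471 mol/dm³.

0.0447 mol/dm³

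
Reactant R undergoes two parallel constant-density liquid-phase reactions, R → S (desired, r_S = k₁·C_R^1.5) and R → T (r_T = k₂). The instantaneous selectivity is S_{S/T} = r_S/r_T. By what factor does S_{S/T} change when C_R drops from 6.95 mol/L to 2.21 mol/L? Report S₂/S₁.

S_{S/T} = (k₁/k₂)·C_R^1.5, so S₂/S₁ = (C_{R,2}/C_{R,1})^1.5.
= (2.21/6.95)^1.5 = (0.3180)^1.5 = 0.179.
Selectivity toward S falls as C_R falls — high-concentration operation is favoured.

0.179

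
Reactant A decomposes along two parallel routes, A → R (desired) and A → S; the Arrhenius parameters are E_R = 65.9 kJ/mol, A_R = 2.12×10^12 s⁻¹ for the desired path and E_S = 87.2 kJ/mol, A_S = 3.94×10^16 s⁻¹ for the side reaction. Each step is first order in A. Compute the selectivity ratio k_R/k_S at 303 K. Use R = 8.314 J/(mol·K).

0.253

Since both paths have the same order in A, the concentration cancels and S_{R/S} = k_R/k_S = (A_R/A_S)·exp[(E_S−E_R)/(RT)].
(E_S−E_R)/(RT) = (87.2−65.9)×10³/(8.314×303) = 21300/2519 = 8.455.
k_R/k_S = (2.12×10^12/3.94×10^16)·exp(8.455) = 5.381×10^-5 × 4700 = 0.253.
Since E_R < E_S, lowering the temperature improves selectivity toward R.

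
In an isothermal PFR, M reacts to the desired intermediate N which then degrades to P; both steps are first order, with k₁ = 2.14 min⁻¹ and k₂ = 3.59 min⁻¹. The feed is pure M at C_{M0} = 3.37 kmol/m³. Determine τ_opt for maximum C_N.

Setting dC_N/dτ = 0 gives τ_opt = ln(k₂/k₁)/(k₂−k₁).
= ln(3.59/2.14)/(3.59−2.14) = ln(1.678)/1.450 = 0.5173/1.450 = 0.357 min.

0.357 min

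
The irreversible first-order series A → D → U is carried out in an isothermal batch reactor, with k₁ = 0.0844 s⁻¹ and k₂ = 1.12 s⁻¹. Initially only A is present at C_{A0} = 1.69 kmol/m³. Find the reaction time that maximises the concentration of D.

2.50 s

For first-order series the maximum of C_D occurs at t_opt = ln(k₂/k₁)/(k₂−k₁).
= ln(1.12/0.0844)/(1.12−0.0844) = ln(13.27)/1.036 = 2.586/1.036 = 2.50 s.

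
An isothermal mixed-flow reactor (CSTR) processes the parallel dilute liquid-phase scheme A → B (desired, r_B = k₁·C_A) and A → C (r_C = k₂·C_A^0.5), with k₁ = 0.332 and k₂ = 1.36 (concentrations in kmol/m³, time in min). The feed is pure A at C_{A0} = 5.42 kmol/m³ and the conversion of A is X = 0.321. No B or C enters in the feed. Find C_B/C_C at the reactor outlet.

Exit C_A = C_{A0}(1−X) = 5.42×0.679 = 3.680 kmol/m³.
A CSTR operates uniformly at the exit composition, giving r_B = 1.222 and r_C = 2.609 (each k·C_A^n at C_A = 3.680).
Overall selectivity = C_B/C_C = r_Bτ/(r_Cτ) = r_B/r_C = 0.468.

0.468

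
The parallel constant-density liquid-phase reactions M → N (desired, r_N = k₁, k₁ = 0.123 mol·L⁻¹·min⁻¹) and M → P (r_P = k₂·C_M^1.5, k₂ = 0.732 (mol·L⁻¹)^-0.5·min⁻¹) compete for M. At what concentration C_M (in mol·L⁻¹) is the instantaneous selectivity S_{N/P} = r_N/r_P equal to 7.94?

0.0765 mol·L⁻¹

S_{N/P} = (k₁/k₂)·C_M^-1.5 ⇒ C_M = (S·k₂/k₁)^(1/(-1.5)).
= (7.94×0.732/0.123)^(-0.6667) = (47.25)^(-0.6667) = 0.0765 mol·L⁻¹.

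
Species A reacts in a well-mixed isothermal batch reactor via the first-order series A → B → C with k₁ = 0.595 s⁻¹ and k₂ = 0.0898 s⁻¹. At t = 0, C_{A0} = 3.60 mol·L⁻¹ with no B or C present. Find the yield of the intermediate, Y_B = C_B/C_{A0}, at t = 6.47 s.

0.634

For first-order series with pure A initially, C_B(t) = k₁C_{A0}/(k₂−k₁)·(e^(−k₁t) − e^(−k₂t)).
e^(−k₁t) = e^(−0.595×6.47) = e^(−3.850) = 0.02129; e^(−k₂t) = e^(−0.5810) = 0.5593.
C_B = 0.595×3.60/(0.0898−0.595) × (0.02129−0.5593) = (-4.240)×(-0.5380) = 2.281 mol·L⁻¹.
Y_B = C_B/C_{A0} = 2.281/3.60 = 0.634.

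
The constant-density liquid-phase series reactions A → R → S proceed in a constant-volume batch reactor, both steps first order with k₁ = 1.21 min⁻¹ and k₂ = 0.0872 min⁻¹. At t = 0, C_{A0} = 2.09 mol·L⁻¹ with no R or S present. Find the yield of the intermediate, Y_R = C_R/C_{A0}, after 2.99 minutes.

0.801

The intermediate concentration in a first-order A→B→C sequence is C_R = k₁C_{A0}(e^(−k₁t) − e^(−k₂t))/(k₂−k₁).
e^(−k₁t) = e^(−1.21×2.99) = e^(−3.618) = 0.02684; e^(−k₂t) = e^(−0.2607) = 0.7705.
C_R = 1.21×2.09/(0.0872−1.21) × (0.02684−0.7705) = (-2.252)×(-0.7437) = 1.675 mol·L⁻¹.
Y_R = C_R/C_{A0} = 1.675/2.09 = 0.801.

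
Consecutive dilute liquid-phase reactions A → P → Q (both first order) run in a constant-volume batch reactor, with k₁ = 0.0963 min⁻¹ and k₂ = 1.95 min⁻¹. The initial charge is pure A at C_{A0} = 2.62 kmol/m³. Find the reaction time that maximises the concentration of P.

For first-order series the maximum of C_P occurs at t_opt = ln(k₂/k₁)/(k₂−k₁).
= ln(1.95/0.0963)/(1.95−0.0963) = ln(20.25)/1.854 = 3.008/1.854 = 1.62 min.

1.62 min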